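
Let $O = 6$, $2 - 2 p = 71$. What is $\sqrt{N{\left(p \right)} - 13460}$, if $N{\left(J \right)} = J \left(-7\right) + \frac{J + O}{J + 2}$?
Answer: $\frac{i \sqrt{223377830}}{130} \approx 114.97 i$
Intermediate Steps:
$p = - \frac{69}{2}$ ($p = 1 - \frac{71}{2} = - \frac{69}{2} \approx -34.5$)
$N{\left(J \right)} = - 7 J + \frac{6 + J}{2 + J}$ ($N{\left(J \right)} = J \left(-7\right) + \frac{J + 6}{J + 2} = - 7 J + \frac{6 + J}{2 + J}$)
$\sqrt{N{\left(p \right)} - 13460} = \sqrt{\frac{6 - - \frac{897}{2} - 7 \left(- \frac{69}{2}\right)^{2}}{2 - \frac{69}{2}} - 13460} = \sqrt{\frac{6 + \frac{897}{2} - \frac{33327}{4}}{- \frac{65}{2}} + \left(-21253 + 7793\right)} = \sqrt{- \frac{2 \left(6 + \frac{897}{2} - \frac{33327}{4}\right)}{65} - 13460} = \sqrt{\left(- \frac{2}{65}\right) \left(- \frac{31509}{4}\right) - 13460} = \sqrt{\frac{31509}{130} - 13460} = \sqrt{- \frac{1718291}{130}} = \frac{i \sqrt{223377830}}{130}$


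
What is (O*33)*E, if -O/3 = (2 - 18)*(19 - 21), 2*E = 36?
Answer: -57024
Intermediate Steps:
E = 18 (E = (1/2)*36 = 18)
O = -96 (O = -3*(2 - 18)*(19 - 21) = -(-48)*(-2) = -3*32 = -96)
(O*33)*E = -96*33*18 = -3168*18 = -57024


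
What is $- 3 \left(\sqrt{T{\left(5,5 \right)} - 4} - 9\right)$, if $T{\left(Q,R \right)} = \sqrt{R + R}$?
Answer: $27 - 3 \sqrt{-4 + \sqrt{10}} \approx 27.0 - 2.7458 i$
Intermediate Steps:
$T{\left(Q,R \right)} = \sqrt{2} \sqrt{R}$ ($T{\left(Q,R \right)} = \sqrt{2 R} = \sqrt{2} \sqrt{R}$)
$- 3 \left(\sqrt{T{\left(5,5 \right)} - 4} - 9\right) = - 3 \left(\sqrt{\sqrt{2} \sqrt{5} - 4} - 9\right) = - 3 \left(\sqrt{\sqrt{10} - 4} - 9\right) = - 3 \left(\sqrt{-4 + \sqrt{10}} - 9\right) = - 3 \left(-9 + \sqrt{-4 + \sqrt{10}}\right) = 27 - 3 \sqrt{-4 + \sqrt{10}}$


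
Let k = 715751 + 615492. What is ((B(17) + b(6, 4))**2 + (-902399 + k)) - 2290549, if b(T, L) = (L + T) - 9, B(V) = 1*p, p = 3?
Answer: -1861689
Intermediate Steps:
B(V) = 3 (B(V) = 1*3 = 3)
b(T, L) = -9 + L + T
k = 1331243
((B(17) + b(6, 4))**2 + (-902399 + k)) - 2290549 = ((3 + (-9 + 4 + 6))**2 + (-902399 + 1331243)) - 2290549 = ((3 + 1)**2 + 428844) - 2290549 = (4**2 + 428844) - 2290549 = (16 + 428844) - 2290549 = 428860 - 2290549 = -1861689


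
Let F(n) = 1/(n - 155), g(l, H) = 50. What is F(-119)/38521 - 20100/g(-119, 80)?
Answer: -4243011109/10554754 ≈ -402.00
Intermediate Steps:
F(n) = 1/(-155 + n)
F(-119)/38521 - 20100/g(-119, 80) = 1/(-155 - 119*38521) - 20100/50 = (1/38521)/(-274) - 20100*1/50 = -1/274*1/38521 - 402 = -1/10554754 - 402 = -4243011109/10554754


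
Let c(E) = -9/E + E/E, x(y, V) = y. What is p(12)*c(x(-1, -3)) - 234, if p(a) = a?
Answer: -114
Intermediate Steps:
c(E) = 1 - 9/E (c(E) = -9/E + 1 = 1 - 9/E)
p(12)*c(x(-1, -3)) - 234 = 12*((-9 - 1)/(-1)) - 234 = 12*(-1*(-10)) - 234 = 12*10 - 234 = 120 - 234 = -114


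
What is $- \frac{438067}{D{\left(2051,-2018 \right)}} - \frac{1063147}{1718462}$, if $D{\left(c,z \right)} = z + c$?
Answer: $- \frac{752836576805}{56709246} \approx -13275.0$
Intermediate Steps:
$D{\left(c,z \right)} = c + z$
$- \frac{438067}{D{\left(2051,-2018 \right)}} - \frac{1063147}{1718462} = - \frac{438067}{2051 - 2018} - \frac{1063147}{1718462} = - \frac{438067}{33} - \frac{1063147}{1718462} = - \frac{752836576805}{56709246}$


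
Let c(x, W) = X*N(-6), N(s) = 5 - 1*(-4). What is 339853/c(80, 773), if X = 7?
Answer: 339853/63 ≈ 5394.5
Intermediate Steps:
N(s) = 9 (N(s) = 5 + 4 = 9)
c(x, W) = 63 (c(x, W) = 7*9 = 63)
339853/c(80, 773) = 339853/63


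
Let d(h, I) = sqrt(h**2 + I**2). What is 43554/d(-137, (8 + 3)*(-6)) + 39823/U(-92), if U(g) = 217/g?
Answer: -523388/31 + 43554*sqrt(37)/925 ≈ -16597.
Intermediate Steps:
d(h, I) = sqrt(I**2 + h**2)
43554/d(-137, (8 + 3)*(-6)) + 39823/U(-92) = 43554/(sqrt(((8 + 3)*(-6))**2 + (-137)**2)) + 39823/((217/(-92))) = 43554/(sqrt((11*(-6))**2 + 18769)) + 39823/((217*(-1/92))) = 43554/(sqrt((-66)**2 + 18769)) + 39823/(-217/92) = 43554/(sqrt(4356 + 18769)) + 39823*(-92/217) = 43554/(sqrt(23125)) - 523388/31 = 43554/((25*sqrt(37))) - 523388/31 = 43554*(sqrt(37)/925) - 523388/31 = 43554*sqrt(37)/925 - 523388/31 = -523388/31 + 43554*sqrt(37)/925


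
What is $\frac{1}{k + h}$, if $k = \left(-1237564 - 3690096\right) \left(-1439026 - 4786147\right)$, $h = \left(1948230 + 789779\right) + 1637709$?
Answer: $\frac{1}{30675540360898} \approx 3.2599 \cdot 10^{-14}$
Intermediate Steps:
$h = 4375718$ ($h = 2738009 + 1637709 = 4375718$)
$k = 30675535985180$ ($k = \left(-4927660\right) \left(-6225173\right) = 30675535985180$)
$\frac{1}{k + h} = \frac{1}{30675535985180 + 4375718} = \frac{1}{30675540360898}$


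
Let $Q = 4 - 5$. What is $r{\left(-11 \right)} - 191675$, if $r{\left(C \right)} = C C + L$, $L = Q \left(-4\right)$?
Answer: $-191550$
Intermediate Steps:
$Q = -1$
$L = 4$ ($L = \left(-1\right) \left(-4\right) = 4$)
$r{\left(C \right)} = 4 + C^{2}$ ($r{\left(C \right)} = C C + 4 = C^{2} + 4 = 4 + C^{2}$)
$r{\left(-11 \right)} - 191675 = \left(4 + \left(-11\right)^{2}\right) - 191675 = \left(4 + 121\right) - 191675 = 125 - 191675 = -191550$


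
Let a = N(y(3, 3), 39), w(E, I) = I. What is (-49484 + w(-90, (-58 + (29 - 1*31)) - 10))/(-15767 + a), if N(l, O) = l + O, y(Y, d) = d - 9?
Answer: 24777/7867 ≈ 3.1495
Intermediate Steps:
y(Y, d) = -9 + d
N(l, O) = O + l
a = 33 (a = 39 + (-9 + 3) = 39 - 6 = 33)
(-49484 + w(-90, (-58 + (29 - 1*31)) - 10))/(-15767 + a) = (-49484 + ((-58 + (29 - 1*31)) - 10))/(-15767 + 33) = (-49484 + ((-58 + (29 - 31)) - 10))/(-15734) = (-49484 + ((-58 - 2) - 10))*(-1/15734) = (-49484 + (-60 - 10))*(-1/15734) = (-49484 - 70)*(-1/15734) = -49554*(-1/15734) = 24777/7867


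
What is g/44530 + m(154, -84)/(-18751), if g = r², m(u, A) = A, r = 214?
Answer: 431230658/417491015 ≈ 1.0329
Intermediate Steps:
g = 45796 (g = 214² = 45796)
g/44530 + m(154, -84)/(-18751) = 45796/44530 - 84/(-18751) = 45796*(1/44530) - 84*(-1/18751) = 22898/22265 + 84/18751 = 431230658/417491015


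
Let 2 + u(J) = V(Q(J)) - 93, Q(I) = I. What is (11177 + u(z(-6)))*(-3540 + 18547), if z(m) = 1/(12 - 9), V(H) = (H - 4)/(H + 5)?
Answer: 2660756107/16 ≈ 1.6630e+8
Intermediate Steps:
V(H) = (-4 + H)/(5 + H)
z(m) = ⅓ (z(m) = 1/3 = ⅓)
u(J) = -95 + (-4 + J)/(5 + J) (u(J) = -2 + ((-4 + J)/(5 + J) - 93) = -2 + (-93 + (-4 + J)/(5 + J)) = -95 + (-4 + J)/(5 + J))
(11177 + u(z(-6)))*(-3540 + 18547) = (11177 + (-479 - 94*⅓)/(5 + ⅓))*(-3540 + 18547) = (11177 + (-479 - 94/3)/(16/3))*15007 = (11177 + (3/16)*(-1531/3))*15007 = (11177 - 1531/16)*15007 = (177301/16)*15007 = 2660756107/16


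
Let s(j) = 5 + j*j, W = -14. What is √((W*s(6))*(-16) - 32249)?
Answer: I*√23065 ≈ 151.87*I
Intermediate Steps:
s(j) = 5 + j²
√((W*s(6))*(-16) - 32249) = √(-14*(5 + 6²)*(-16) - 32249) = √(-14*(5 + 36)*(-16) - 32249) = √(-14*41*(-16) - 32249) = √(-574*(-16) - 32249) = √(9184 - 32249) = √(-23065) = I*√23065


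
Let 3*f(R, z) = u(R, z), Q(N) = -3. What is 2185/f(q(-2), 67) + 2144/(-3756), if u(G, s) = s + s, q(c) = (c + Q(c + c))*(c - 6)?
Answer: 6083321/125826 ≈ 48.347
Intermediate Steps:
q(c) = (-6 + c)*(-3 + c) (q(c) = (c - 3)*(c - 6) = (-3 + c)*(-6 + c) = (-6 + c)*(-3 + c))
u(G, s) = 2*s
f(R, z) = 2*z/3 (f(R, z) = (2*z)/3 = 2*z/3)
2185/f(q(-2), 67) + 2144/(-3756) = 2185/(((2/3)*67)) + 2144/(-3756) = 2185/(134/3) + 2144*(-1/3756) = 2185*(3/134) - 536/939 = 6555/134 - 536/939 = 6083321/125826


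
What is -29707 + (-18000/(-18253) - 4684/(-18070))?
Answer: -4898949925959/164915855 ≈ -29706.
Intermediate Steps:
-29707 + (-18000/(-18253) - 4684/(-18070)) = -29707 + (-18000*(-1/18253) - 4684*(-1/18070)) = -29707 + (18000/18253 + 2342/9035) = -29707 + 205378526/164915855 = -4898949925959/164915855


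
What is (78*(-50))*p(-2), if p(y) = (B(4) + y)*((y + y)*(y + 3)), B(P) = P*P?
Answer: 218400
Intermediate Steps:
B(P) = P²
p(y) = 2*y*(3 + y)*(16 + y) (p(y) = (4² + y)*((y + y)*(y + 3)) = (16 + y)*((2*y)*(3 + y)) = (16 + y)*(2*y*(3 + y)) = 2*y*(3 + y)*(16 + y))
(78*(-50))*p(-2) = (78*(-50))*(2*(-2)*(48 + (-2)² + 19*(-2))) = -7800*(-2)*(48 + 4 - 38) = -7800*(-2)*14 = -3900*(-56) = 218400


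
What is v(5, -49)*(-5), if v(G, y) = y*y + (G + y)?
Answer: -11785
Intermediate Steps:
v(G, y) = G + y + y² (v(G, y) = y² + (G + y) = G + y + y²)
v(5, -49)*(-5) = (5 - 49 + (-49)²)*(-5) = (5 - 49 + 2401)*(-5) = 2357*(-5) = -11785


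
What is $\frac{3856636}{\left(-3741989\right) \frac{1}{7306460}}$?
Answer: $- \frac{28178356668560}{3741989} \approx -7.5303 \cdot 10^{6}$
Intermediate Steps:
$\frac{3856636}{\left(-3741989\right) \frac{1}{7306460}} = \frac{3856636}{- \frac{3741989}{7306460}} = 3856636 \left(- \frac{7306460}{3741989}\right) = - \frac{28178356668560}{3741989}$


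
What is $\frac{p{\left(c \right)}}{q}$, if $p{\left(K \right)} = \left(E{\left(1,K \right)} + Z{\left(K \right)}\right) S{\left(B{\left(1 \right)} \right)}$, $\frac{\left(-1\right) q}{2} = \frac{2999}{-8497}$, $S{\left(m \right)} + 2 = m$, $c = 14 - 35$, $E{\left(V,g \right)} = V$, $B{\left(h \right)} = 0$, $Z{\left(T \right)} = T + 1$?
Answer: $\frac{161443}{2999} \approx 53.832$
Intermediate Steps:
$Z{\left(T \right)} = 1 + T$
$c = -21$
$S{\left(m \right)} = -2 + m$
$q = \frac{5998}{8497}$ ($q = - 2 \frac{2999}{-8497} = - 2 \cdot 2999 \left(- \frac{1}{8497}\right) = \left(-2\right) \left(- \frac{2999}{8497}\right) = \frac{5998}{8497} \approx 0.7059$)
$p{\left(K \right)} = -4 - 2 K$ ($p{\left(K \right)} = \left(1 + \left(1 + K\right)\right) \left(-2 + 0\right) = \left(2 + K\right) \left(-2\right) = -4 - 2 K$)
$\frac{p{\left(c \right)}}{q} = \frac{-4 - -42}{\frac{5998}{8497}} = \left(-4 + 42\right) \frac{8497}{5998} = 38 \cdot \frac{8497}{5998} = \frac{161443}{2999}$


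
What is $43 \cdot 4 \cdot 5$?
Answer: $860$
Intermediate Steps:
$43 \cdot 4 \cdot 5 = 43 \cdot 20 = 860$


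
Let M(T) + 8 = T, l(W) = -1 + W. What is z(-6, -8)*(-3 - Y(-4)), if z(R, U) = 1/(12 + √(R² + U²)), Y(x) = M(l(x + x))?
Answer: 7/11 ≈ 0.63636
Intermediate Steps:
M(T) = -8 + T
Y(x) = -9 + 2*x (Y(x) = -8 + (-1 + (x + x)) = -8 + (-1 + 2*x) = -9 + 2*x)
z(-6, -8)*(-3 - Y(-4)) = (-3 - (-9 + 2*(-4)))/(12 + √((-6)² + (-8)²)) = (-3 - (-9 - 8))/(12 + √(36 + 64)) = (-3 - 1*(-17))/(12 + √100) = (-3 + 17)/(12 + 10) = 14/22 = (1/22)*14 = 7/11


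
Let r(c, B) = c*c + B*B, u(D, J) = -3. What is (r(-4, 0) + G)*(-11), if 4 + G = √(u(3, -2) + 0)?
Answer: -132 - 11*I*√3 ≈ -132.0 - 19.053*I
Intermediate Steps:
r(c, B) = B² + c² (r(c, B) = c² + B² = B² + c²)
G = -4 + I*√3 (G = -4 + √(-3 + 0) = -4 + √(-3) = -4 + I*√3 ≈ -4.0 + 1.732*I)
(r(-4, 0) + G)*(-11) = ((0² + (-4)²) + (-4 + I*√3))*(-11) = ((0 + 16) + (-4 + I*√3))*(-11) = (16 + (-4 + I*√3))*(-11) = (12 + I*√3)*(-11) = -132 - 11*I*√3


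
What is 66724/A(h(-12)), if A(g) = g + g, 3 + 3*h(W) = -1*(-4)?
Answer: 100086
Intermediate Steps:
h(W) = ⅓ (h(W) = -1 + (-1*(-4))/3 = -1 + (⅓)*4 = -1 + 4/3 = ⅓)
A(g) = 2*g
66724/A(h(-12)) = 66724/((2*(⅓))) = 66724/(⅔) = 66724*(3/2) = 100086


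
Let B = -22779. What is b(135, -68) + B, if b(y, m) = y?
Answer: -22644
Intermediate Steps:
b(135, -68) + B = 135 - 22779 = -22644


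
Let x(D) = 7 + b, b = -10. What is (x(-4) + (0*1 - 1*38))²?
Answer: 1681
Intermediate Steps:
x(D) = -3 (x(D) = 7 - 10 = -3)
(x(-4) + (0*1 - 1*38))² = (-3 + (0*1 - 1*38))² = (-3 + (0 - 38))² = (-3 - 38)² = (-41)² = 1681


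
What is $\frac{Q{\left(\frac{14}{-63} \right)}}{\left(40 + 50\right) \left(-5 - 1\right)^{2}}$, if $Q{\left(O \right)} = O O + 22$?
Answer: $\frac{893}{131220} \approx 0.0068054$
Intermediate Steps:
$Q{\left(O \right)} = 22 + O^{2}$ ($Q{\left(O \right)} = O^{2} + 22 = 22 + O^{2}$)
$\frac{Q{\left(\frac{14}{-63} \right)}}{\left(40 + 50\right) \left(-5 - 1\right)^{2}} = \frac{22 + \left(\frac{14}{-63}\right)^{2}}{\left(40 + 50\right) \left(-5 - 1\right)^{2}} = \frac{22 + \left(14 \left(- \frac{1}{63}\right)\right)^{2}}{90 \left(-6\right)^{2}} = \frac{22 + \left(- \frac{2}{9}\right)^{2}}{90 \cdot 36} = \frac{22 + \frac{4}{81}}{3240} = \frac{1786}{81} \cdot \frac{1}{3240} = \frac{893}{131220}$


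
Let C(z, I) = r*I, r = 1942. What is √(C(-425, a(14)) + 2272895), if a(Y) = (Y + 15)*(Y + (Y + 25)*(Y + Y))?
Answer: √64560603 ≈ 8035.0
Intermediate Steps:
a(Y) = (15 + Y)*(Y + 2*Y*(25 + Y)) (a(Y) = (15 + Y)*(Y + (25 + Y)*(2*Y)) = (15 + Y)*(Y + 2*Y*(25 + Y)))
C(z, I) = 1942*I
√(C(-425, a(14)) + 2272895) = √(1942*(14*(765 + 2*14² + 81*14)) + 2272895) = √(1942*(14*(765 + 2*196 + 1134)) + 2272895) = √(1942*(14*(765 + 392 + 1134)) + 2272895) = √(1942*(14*2291) + 2272895) = √(1942*32074 + 2272895) = √(62287708 + 2272895) = √64560603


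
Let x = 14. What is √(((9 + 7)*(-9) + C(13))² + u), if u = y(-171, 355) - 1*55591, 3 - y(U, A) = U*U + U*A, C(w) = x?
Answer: 2*I*√1806 ≈ 84.994*I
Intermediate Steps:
C(w) = 14
y(U, A) = 3 - U² - A*U (y(U, A) = 3 - (U*U + U*A) = 3 - (U² + A*U) = 3 + (-U² - A*U) = 3 - U² - A*U)
u = -24124 (u = (3 - 1*(-171)² - 1*355*(-171)) - 1*55591 = (3 - 1*29241 + 60705) - 55591 = (3 - 29241 + 60705) - 55591 = 31467 - 55591 = -24124)
√(((9 + 7)*(-9) + C(13))² + u) = √(((9 + 7)*(-9) + 14)² - 24124) = √((16*(-9) + 14)² - 24124) = √((-144 + 14)² - 24124) = √((-130)² - 24124) = √(16900 - 24124) = √(-7224) = 2*I*√1806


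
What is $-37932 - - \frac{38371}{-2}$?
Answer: $- \frac{114235}{2} \approx -57118.0$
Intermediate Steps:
$-37932 - - \frac{38371}{-2} = -37932 - \left(-38371\right) \left(- \frac{1}{2}\right) = -37932 - \frac{38371}{2} = - \frac{114235}{2}$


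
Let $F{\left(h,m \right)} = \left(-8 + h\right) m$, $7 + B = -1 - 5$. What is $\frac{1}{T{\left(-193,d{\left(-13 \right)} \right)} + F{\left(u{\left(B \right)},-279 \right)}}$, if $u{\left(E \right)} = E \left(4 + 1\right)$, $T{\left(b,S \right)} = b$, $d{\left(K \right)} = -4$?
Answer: $\frac{1}{20174} \approx 4.9569 \cdot 10^{-5}$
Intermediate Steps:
$B = -13$ ($B = -7 - 6 = -13$)
$u{\left(E \right)} = 5 E$ ($u{\left(E \right)} = E 5 = 5 E$)
$F{\left(h,m \right)} = m \left(-8 + h\right)$
$\frac{1}{T{\left(-193,d{\left(-13 \right)} \right)} + F{\left(u{\left(B \right)},-279 \right)}} = \frac{1}{-193 - 279 \left(-8 + 5 \left(-13\right)\right)} = \frac{1}{-193 - 279 \left(-8 - 65\right)} = \frac{1}{-193 - -20367} = \frac{1}{-193 + 20367} = \frac{1}{20174}$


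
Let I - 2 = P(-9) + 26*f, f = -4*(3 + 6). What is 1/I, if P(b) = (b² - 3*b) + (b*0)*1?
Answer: -1/826 ≈ -0.0012107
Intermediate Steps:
P(b) = b² - 3*b (P(b) = (b² - 3*b) + 0*1 = (b² - 3*b) + 0 = b² - 3*b)
f = -36 (f = -4*9 = -36)
I = -826 (I = 2 + (-9*(-3 - 9) + 26*(-36)) = 2 + (-9*(-12) - 936) = 2 + (108 - 936) = 2 - 828 = -826)
1/I = 1/(-826) = -1/826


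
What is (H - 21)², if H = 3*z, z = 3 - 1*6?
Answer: 900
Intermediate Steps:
z = -3 (z = 3 - 6 = -3)
H = -9 (H = 3*(-3) = -9)
(H - 21)² = (-9 - 21)² = (-30)² = 900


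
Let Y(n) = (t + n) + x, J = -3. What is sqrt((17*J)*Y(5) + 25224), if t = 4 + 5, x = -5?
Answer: sqrt(24765) ≈ 157.37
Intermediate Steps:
t = 9
Y(n) = 4 + n (Y(n) = (9 + n) - 5 = 4 + n)
sqrt((17*J)*Y(5) + 25224) = sqrt((17*(-3))*(4 + 5) + 25224) = sqrt(-51*9 + 25224) = sqrt(-459 + 25224) = sqrt(24765)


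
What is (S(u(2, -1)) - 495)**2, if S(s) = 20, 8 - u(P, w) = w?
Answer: 225625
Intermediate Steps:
u(P, w) = 8 - w
(S(u(2, -1)) - 495)**2 = (20 - 495)**2 = (-475)**2 = 225625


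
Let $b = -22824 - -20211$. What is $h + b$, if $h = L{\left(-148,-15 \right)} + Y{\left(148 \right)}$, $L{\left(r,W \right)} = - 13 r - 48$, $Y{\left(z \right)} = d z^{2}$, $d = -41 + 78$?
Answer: $809711$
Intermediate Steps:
$d = 37$
$Y{\left(z \right)} = 37 z^{2}$
$L{\left(r,W \right)} = -48 - 13 r$
$h = 812324$ ($h = \left(-48 - -1924\right) + 37 \cdot 148^{2} = \left(-48 + 1924\right) + 37 \cdot 21904 = 1876 + 810448 = 812324$)
$b = -2613$ ($b = -22824 + 20211 = -2613$)
$h + b = 812324 - 2613 = 809711$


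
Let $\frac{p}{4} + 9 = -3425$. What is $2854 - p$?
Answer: $16590$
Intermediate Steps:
$p = -13736$ ($p = -36 + 4 \left(-3425\right) = -36 - 13700 = -13736$)
$2854 - p = 2854 - -13736 = 2854 + 13736 = 16590$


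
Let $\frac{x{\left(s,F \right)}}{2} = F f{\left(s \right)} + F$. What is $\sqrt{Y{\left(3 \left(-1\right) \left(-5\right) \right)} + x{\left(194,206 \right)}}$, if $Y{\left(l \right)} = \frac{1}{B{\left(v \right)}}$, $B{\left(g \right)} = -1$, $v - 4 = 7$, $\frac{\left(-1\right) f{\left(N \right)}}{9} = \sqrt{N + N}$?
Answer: $\sqrt{411 - 7416 \sqrt{97}} \approx 269.5 i$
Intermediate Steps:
$f{\left(N \right)} = - 9 \sqrt{2} \sqrt{N}$ ($f{\left(N \right)} = - 9 \sqrt{N + N} = - 9 \sqrt{2 N} = - 9 \sqrt{2} \sqrt{N}$)
$v = 11$ ($v = 4 + 7 = 11$)
$x{\left(s,F \right)} = 2 F - 18 F \sqrt{2} \sqrt{s}$ ($x{\left(s,F \right)} = 2 \left(F \left(- 9 \sqrt{2} \sqrt{s}\right) + F\right) = 2 \left(- 9 F \sqrt{2} \sqrt{s} + F\right) = 2 \left(F - 9 F \sqrt{2} \sqrt{s}\right) = 2 F - 18 F \sqrt{2} \sqrt{s}$)
$Y{\left(l \right)} = -1$ ($Y{\left(l \right)} = \frac{1}{-1} = -1$)
$\sqrt{Y{\left(3 \left(-1\right) \left(-5\right) \right)} + x{\left(194,206 \right)}} = \sqrt{-1 + 2 \cdot 206 \left(1 - 9 \sqrt{2} \sqrt{194}\right)} = \sqrt{-1 + 2 \cdot 206 \left(1 - 18 \sqrt{97}\right)} = \sqrt{-1 + \left(412 - 7416 \sqrt{97}\right)} = \sqrt{411 - 7416 \sqrt{97}}$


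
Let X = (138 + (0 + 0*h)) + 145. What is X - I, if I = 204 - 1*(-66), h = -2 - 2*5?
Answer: 13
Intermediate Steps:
h = -12 (h = -2 - 10 = -12)
X = 283 (X = (138 + (0 + 0*(-12))) + 145 = (138 + (0 + 0)) + 145 = (138 + 0) + 145 = 138 + 145 = 283)
I = 270 (I = 204 + 66 = 270)
X - I = 283 - 1*270 = 283 - 270 = 13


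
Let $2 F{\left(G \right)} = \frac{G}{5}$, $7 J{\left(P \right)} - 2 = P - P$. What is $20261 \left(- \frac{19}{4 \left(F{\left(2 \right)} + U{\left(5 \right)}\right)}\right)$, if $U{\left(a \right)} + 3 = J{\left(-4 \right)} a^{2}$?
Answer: $- \frac{709135}{32} \approx -22160.0$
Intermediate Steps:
$J{\left(P \right)} = \frac{2}{7}$ ($J{\left(P \right)} = \frac{2}{7} + \frac{P - P}{7} = \frac{2}{7} + \frac{1}{7} \cdot 0 = \frac{2}{7} + 0 = \frac{2}{7}$)
$U{\left(a \right)} = -3 + \frac{2 a^{2}}{7}$
$F{\left(G \right)} = \frac{G}{10}$ ($F{\left(G \right)} = \frac{G \frac{1}{5}}{2} = \frac{\frac{1}{5} G}{2} = \frac{G}{10}$)
$20261 \left(- \frac{19}{4 \left(F{\left(2 \right)} + U{\left(5 \right)}\right)}\right) = 20261 \left(- \frac{19}{4 \left(\frac{1}{10} \cdot 2 - \left(3 - \frac{2 \cdot 5^{2}}{7}\right)\right)}\right) = 20261 \left(- \frac{19}{4 \left(\frac{1}{5} + \left(-3 + \frac{2}{7} \cdot 25\right)\right)}\right) = 20261 \left(- \frac{19}{4 \left(\frac{1}{5} + \left(-3 + \frac{50}{7}\right)\right)}\right) = 20261 \left(- \frac{19}{4 \left(\frac{1}{5} + \frac{29}{7}\right)}\right) = 20261 \left(- \frac{19}{4 \cdot \frac{152}{35}}\right) = 20261 \left(- \frac{19}{\frac{608}{35}}\right) = 20261 \left(\left(-19\right) \frac{35}{608}\right) = 20261 \left(- \frac{35}{32}\right) = - \frac{709135}{32}$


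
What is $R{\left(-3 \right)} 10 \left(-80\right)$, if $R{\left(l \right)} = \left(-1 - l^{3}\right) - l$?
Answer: $-23200$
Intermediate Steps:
$R{\left(l \right)} = -1 - l - l^{3}$
$R{\left(-3 \right)} 10 \left(-80\right) = \left(-1 - -3 - \left(-3\right)^{3}\right) 10 \left(-80\right) = \left(-1 + 3 - -27\right) 10 \left(-80\right) = \left(-1 + 3 + 27\right) 10 \left(-80\right) = 29 \cdot 10 \left(-80\right) = 290 \left(-80\right) = -23200$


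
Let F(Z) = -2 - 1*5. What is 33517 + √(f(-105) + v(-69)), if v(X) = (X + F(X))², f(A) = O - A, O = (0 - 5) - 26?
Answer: 33517 + 15*√26 ≈ 33594.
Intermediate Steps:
F(Z) = -7 (F(Z) = -2 - 5 = -7)
O = -31 (O = -5 - 26 = -31)
f(A) = -31 - A
v(X) = (-7 + X)² (v(X) = (X - 7)² = (-7 + X)²)
33517 + √(f(-105) + v(-69)) = 33517 + √((-31 - 1*(-105)) + (-7 - 69)²) = 33517 + √((-31 + 105) + (-76)²) = 33517 + √(74 + 5776) = 33517 + √5850 = 33517 + 15*√26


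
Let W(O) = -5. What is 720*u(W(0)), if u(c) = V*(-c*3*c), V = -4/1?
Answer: 216000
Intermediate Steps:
V = -4 (V = -4*1 = -4)
u(c) = 12*c² (u(c) = -(-4)*(c*3)*c = -(-4)*(3*c)*c = -(-4)*3*c² = -(-12)*c² = 12*c²)
720*u(W(0)) = 720*(12*(-5)²) = 720*(12*25) = 720*300 = 216000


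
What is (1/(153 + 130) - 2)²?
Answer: 319225/80089 ≈ 3.9859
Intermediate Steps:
(1/(153 + 130) - 2)² = (1/283 - 2)² = (-565/283)² = 319225/80089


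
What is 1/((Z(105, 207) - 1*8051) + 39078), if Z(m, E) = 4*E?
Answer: 1/31855 ≈ 3.1392e-5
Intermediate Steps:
1/((Z(105, 207) - 1*8051) + 39078) = 1/((4*207 - 1*8051) + 39078) = 1/((828 - 8051) + 39078) = 1/(-7223 + 39078) = 1/31855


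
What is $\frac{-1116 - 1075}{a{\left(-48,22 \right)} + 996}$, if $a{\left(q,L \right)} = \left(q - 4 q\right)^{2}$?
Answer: $- \frac{2191}{21732} \approx -0.10082$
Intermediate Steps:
$a{\left(q,L \right)} = 9 q^{2}$ ($a{\left(q,L \right)} = \left(- 3 q\right)^{2} = 9 q^{2}$)
$\frac{-1116 - 1075}{a{\left(-48,22 \right)} + 996} = \frac{-1116 - 1075}{9 \left(-48\right)^{2} + 996} = - \frac{2191}{9 \cdot 2304 + 996} = - \frac{2191}{20736 + 996} = - \frac{2191}{21732}$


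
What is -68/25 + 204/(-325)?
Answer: -1088/325 ≈ -3.3477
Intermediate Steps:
-68/25 + 204/(-325) = -68*1/25 + 204*(-1/325) = -68/25 - 204/325 = -1088/325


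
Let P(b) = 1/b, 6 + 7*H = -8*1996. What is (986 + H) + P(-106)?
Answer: -137377/106 ≈ -1296.0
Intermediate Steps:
H = -2282 (H = -6/7 + (-8*1996)/7 = -6/7 + (1/7)*(-15968) = -6/7 - 15968/7 = -2282)
(986 + H) + P(-106) = (986 - 2282) + 1/(-106) = -1296 - 1/106 = -137377/106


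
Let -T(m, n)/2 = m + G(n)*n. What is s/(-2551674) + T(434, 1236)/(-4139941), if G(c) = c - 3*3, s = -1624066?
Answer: 7232673478097/5281889905617 ≈ 1.3693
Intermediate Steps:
G(c) = -9 + c (G(c) = c - 9 = -9 + c)
T(m, n) = -2*m - 2*n*(-9 + n) (T(m, n) = -2*(m + (-9 + n)*n) = -2*(m + n*(-9 + n)) = -2*m - 2*n*(-9 + n))
s/(-2551674) + T(434, 1236)/(-4139941) = -1624066/(-2551674) + (-2*434 - 2*1236*(-9 + 1236))/(-4139941) = -1624066*(-1/2551674) + (-868 - 2*1236*1227)*(-1/4139941) = 812033/1275837 + (-868 - 3033144)*(-1/4139941) = 812033/1275837 - 3034012*(-1/4139941) = 812033/1275837 + 3034012/4139941 = 7232673478097/5281889905617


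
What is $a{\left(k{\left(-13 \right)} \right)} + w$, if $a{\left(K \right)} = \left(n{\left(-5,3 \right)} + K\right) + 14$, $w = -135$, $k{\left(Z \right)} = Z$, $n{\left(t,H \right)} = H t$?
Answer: $-149$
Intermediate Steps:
$a{\left(K \right)} = -1 + K$ ($a{\left(K \right)} = \left(3 \left(-5\right) + K\right) + 14 = \left(-15 + K\right) + 14 = -1 + K$)
$a{\left(k{\left(-13 \right)} \right)} + w = \left(-1 - 13\right) - 135 = -14 - 135 = -149$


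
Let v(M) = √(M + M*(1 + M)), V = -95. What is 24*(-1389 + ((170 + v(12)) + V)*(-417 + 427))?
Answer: -15336 + 480*√42 ≈ -12225.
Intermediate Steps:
24*(-1389 + ((170 + v(12)) + V)*(-417 + 427)) = 24*(-1389 + ((170 + √(12*(2 + 12))) - 95)*(-417 + 427)) = 24*(-1389 + ((170 + √(12*14)) - 95)*10) = 24*(-1389 + ((170 + √168) - 95)*10) = 24*(-1389 + ((170 + 2*√42) - 95)*10) = 24*(-1389 + (75 + 2*√42)*10) = 24*(-1389 + (750 + 20*√42)) = 24*(-639 + 20*√42) = -15336 + 480*√42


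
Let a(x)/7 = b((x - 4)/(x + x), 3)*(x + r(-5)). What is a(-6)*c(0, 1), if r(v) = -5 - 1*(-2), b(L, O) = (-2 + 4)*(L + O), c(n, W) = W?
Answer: -483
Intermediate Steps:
b(L, O) = 2*L + 2*O (b(L, O) = 2*(L + O) = 2*L + 2*O)
r(v) = -3 (r(v) = -5 + 2 = -3)
a(x) = 7*(-3 + x)*(6 + (-4 + x)/x) (a(x) = 7*((2*((x - 4)/(x + x)) + 2*3)*(x - 3)) = 7*((2*((-4 + x)/((2*x))) + 6)*(-3 + x)) = 7*((2*((-4 + x)*(1/(2*x))) + 6)*(-3 + x)) = 7*((2*((-4 + x)/(2*x)) + 6)*(-3 + x)) = 7*(((-4 + x)/x + 6)*(-3 + x)) = 7*((6 + (-4 + x)/x)*(-3 + x)) = 7*((-3 + x)*(6 + (-4 + x)/x)) = 7*(-3 + x)*(6 + (-4 + x)/x))
a(-6)*c(0, 1) = (-175 + 49*(-6) + 84/(-6))*1 = (-175 - 294 + 84*(-⅙))*1 = (-175 - 294 - 14)*1 = -483*1 = -483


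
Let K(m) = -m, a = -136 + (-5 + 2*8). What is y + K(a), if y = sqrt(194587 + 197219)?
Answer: 125 + 3*sqrt(43534) ≈ 750.94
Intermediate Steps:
a = -125 (a = -136 + (-5 + 16) = -136 + 11 = -125)
y = 3*sqrt(43534) (y = sqrt(391806) = 3*sqrt(43534) ≈ 625.94)
y + K(a) = 3*sqrt(43534) - 1*(-125) = 3*sqrt(43534) + 125 = 125 + 3*sqrt(43534)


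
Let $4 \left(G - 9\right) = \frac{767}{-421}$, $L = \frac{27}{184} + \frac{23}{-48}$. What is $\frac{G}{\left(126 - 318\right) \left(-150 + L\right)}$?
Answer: $\frac{330947}{1117953712} \approx 0.00029603$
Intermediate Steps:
$L = - \frac{367}{1104}$ ($L = 27 \cdot \frac{1}{184} + 23 \left(- \frac{1}{48}\right) = \frac{27}{184} - \frac{23}{48} = - \frac{367}{1104} \approx -0.33243$)
$G = \frac{14389}{1684}$ ($G = 9 + \frac{767 \frac{1}{-421}}{4} = 9 + \frac{767 \left(- \frac{1}{421}\right)}{4} = 9 + \frac{1}{4} \left(- \frac{767}{421}\right) = 9 - \frac{767}{1684} = \frac{14389}{1684} \approx 8.5445$)
$\frac{G}{\left(126 - 318\right) \left(-150 + L\right)} = \frac{14389}{1684 \left(126 - 318\right) \left(-150 - \frac{367}{1104}\right)} = \frac{14389}{1684 \left(\left(-192\right) \left(- \frac{165967}{1104}\right)\right)} = \frac{14389}{1684 \cdot \frac{663868}{23}} = \frac{14389}{1684} \cdot \frac{23}{663868} = \frac{330947}{1117953712}$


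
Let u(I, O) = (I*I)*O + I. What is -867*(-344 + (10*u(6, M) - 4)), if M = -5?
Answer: 1810296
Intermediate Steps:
u(I, O) = I + O*I² (u(I, O) = I²*O + I = O*I² + I = I + O*I²)
-867*(-344 + (10*u(6, M) - 4)) = -867*(-344 + (10*(6*(1 + 6*(-5))) - 4)) = -867*(-344 + (10*(6*(1 - 30)) - 4)) = -867*(-344 + (10*(6*(-29)) - 4)) = -867*(-344 + (10*(-174) - 4)) = -867*(-344 + (-1740 - 4)) = -867*(-344 - 1744) = -867*(-2088) = 1810296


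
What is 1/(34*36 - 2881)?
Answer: -1/1657 ≈ -0.00060350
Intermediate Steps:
1/(34*36 - 2881) = 1/(1224 - 2881) = 1/(-1657) = -1/1657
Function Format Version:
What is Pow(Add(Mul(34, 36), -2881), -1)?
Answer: Rational(-1, 1657) ≈ -0.00060350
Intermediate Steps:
Pow(Add(Mul(34, 36), -2881), -1) = Pow(Add(1224, -2881), -1) = Pow(-1657, -1) = Rational(-1, 1657)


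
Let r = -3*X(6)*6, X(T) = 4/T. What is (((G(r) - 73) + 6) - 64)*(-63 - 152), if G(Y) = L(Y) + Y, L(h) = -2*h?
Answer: 25585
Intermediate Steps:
r = -12 (r = -12/6*6 = -3*⅔*6 = -2*6 = -12)
G(Y) = -Y (G(Y) = -2*Y + Y = -Y)
(((G(r) - 73) + 6) - 64)*(-63 - 152) = (((-1*(-12) - 73) + 6) - 64)*(-63 - 152) = (((12 - 73) + 6) - 64)*(-215) = ((-61 + 6) - 64)*(-215) = (-55 - 64)*(-215) = -119*(-215) = 25585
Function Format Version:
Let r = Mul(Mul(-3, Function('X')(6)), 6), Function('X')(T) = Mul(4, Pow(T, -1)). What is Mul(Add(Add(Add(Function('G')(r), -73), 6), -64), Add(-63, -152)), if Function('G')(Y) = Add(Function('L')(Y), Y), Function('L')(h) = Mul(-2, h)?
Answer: 25585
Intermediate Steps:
r = -12 (r = Mul(Mul(-3, Mul(4, Pow(6, -1))), 6) = Mul(Mul(-3, Mul(4, Rational(1, 6))), 6) = Mul(Mul(-3, Rational(2, 3)), 6) = Mul(-2, 6) = -12)
Function('G')(Y) = Mul(-1, Y) (Function('G')(Y) = Add(Mul(-2, Y), Y) = Mul(-1, Y))
Mul(Add(Add(Add(Function('G')(r), -73), 6), -64), Add(-63, -152)) = Mul(Add(Add(Add(Mul(-1, -12), -73), 6), -64), Add(-63, -152)) = Mul(Add(Add(Add(12, -73), 6), -64), -215) = Mul(Add(Add(-61, 6), -64), -215) = Mul(Add(-55, -64), -215) = Mul(-119, -215) = 25585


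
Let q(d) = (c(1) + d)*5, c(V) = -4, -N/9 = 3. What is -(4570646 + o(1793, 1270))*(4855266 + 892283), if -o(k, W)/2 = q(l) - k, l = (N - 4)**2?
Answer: -26235618513438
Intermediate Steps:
N = -27 (N = -9*3 = -27)
l = 961 (l = (-27 - 4)**2 = (-31)**2 = 961)
q(d) = -20 + 5*d (q(d) = (-4 + d)*5 = -20 + 5*d)
o(k, W) = -9570 + 2*k (o(k, W) = -2*((-20 + 5*961) - k) = -2*((-20 + 4805) - k) = -2*(4785 - k) = -9570 + 2*k)
-(4570646 + o(1793, 1270))*(4855266 + 892283) = -(4570646 + (-9570 + 2*1793))*(4855266 + 892283) = -(4570646 + (-9570 + 3586))*5747549 = -(4570646 - 5984)*5747549 = -4564662*5747549 = -1*26235618513438 = -26235618513438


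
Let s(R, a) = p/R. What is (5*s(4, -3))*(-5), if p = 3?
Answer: -75/4 ≈ -18.750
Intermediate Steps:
s(R, a) = 3/R
(5*s(4, -3))*(-5) = (5*(3/4))*(-5) = (15/4)*(-5) = -75/4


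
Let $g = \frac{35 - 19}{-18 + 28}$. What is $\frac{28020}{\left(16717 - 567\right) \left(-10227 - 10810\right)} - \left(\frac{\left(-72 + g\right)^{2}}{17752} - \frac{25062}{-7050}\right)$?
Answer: $- \frac{67928541011679}{17716645616075} \approx -3.8342$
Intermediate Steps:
$g = \frac{8}{5}$ ($g = \frac{16}{10} = 16 \cdot \frac{1}{10} = \frac{8}{5} \approx 1.6$)
$\frac{28020}{\left(16717 - 567\right) \left(-10227 - 10810\right)} - \left(\frac{\left(-72 + g\right)^{2}}{17752} - \frac{25062}{-7050}\right) = \frac{28020}{\left(16717 - 567\right) \left(-10227 - 10810\right)} - \left(\frac{\left(-72 + \frac{8}{5}\right)^{2}}{17752} - \frac{25062}{-7050}\right) = \frac{28020}{16150 \left(-21037\right)} - \left(\left(- \frac{352}{5}\right)^{2} \cdot \frac{1}{17752} - - \frac{4177}{1175}\right) = \frac{28020}{-339747550} - \left(\frac{123904}{25} \cdot \frac{1}{17752} + \frac{4177}{1175}\right) = 28020 \left(- \frac{1}{339747550}\right) - \left(\frac{15488}{55475} + \frac{4177}{1175}\right) = - \frac{2802}{33974755} - \frac{9996699}{2607325} = - \frac{67928541011679}{17716645616075}$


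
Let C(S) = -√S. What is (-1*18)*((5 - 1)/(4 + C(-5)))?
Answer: -96/7 - 24*I*√5/7 ≈ -13.714 - 7.6665*I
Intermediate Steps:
(-1*18)*((5 - 1)/(4 + C(-5))) = (-1*18)*((5 - 1)/(4 - √(-5))) = -72/(4 - I*√5)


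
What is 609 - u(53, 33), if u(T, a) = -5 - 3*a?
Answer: 713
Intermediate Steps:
609 - u(53, 33) = 609 - (-5 - 3*33) = 609 - (-5 - 99) = 609 - 1*(-104) = 609 + 104 = 713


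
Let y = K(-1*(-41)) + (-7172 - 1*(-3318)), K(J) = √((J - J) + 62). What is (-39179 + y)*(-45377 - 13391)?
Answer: 2528963344 - 58768*√62 ≈ 2.5285e+9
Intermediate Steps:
K(J) = √62 (K(J) = √(0 + 62) = √62)
y = -3854 + √62 (y = √62 + (-7172 - 1*(-3318)) = √62 + (-7172 + 3318) = √62 - 3854 = -3854 + √62 ≈ -3846.1)
(-39179 + y)*(-45377 - 13391) = (-39179 + (-3854 + √62))*(-45377 - 13391) = (-43033 + √62)*(-58768) = 2528963344 - 58768*√62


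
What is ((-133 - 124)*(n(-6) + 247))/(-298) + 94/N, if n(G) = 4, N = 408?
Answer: 6586717/30396 ≈ 216.70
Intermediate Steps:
((-133 - 124)*(n(-6) + 247))/(-298) + 94/N = ((-133 - 124)*(4 + 247))/(-298) + 94/408 = -257*251*(-1/298) + 94*(1/408) = -64507*(-1/298) + 47/204 = 64507/298 + 47/204 = 6586717/30396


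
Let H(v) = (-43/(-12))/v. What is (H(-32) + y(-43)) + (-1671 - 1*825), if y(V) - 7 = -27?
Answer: -966187/384 ≈ -2516.1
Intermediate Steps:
y(V) = -20 (y(V) = 7 - 27 = -20)
H(v) = 43/(12*v) (H(v) = (-43*(-1/12))/v = 43/(12*v))
(H(-32) + y(-43)) + (-1671 - 1*825) = ((43/12)/(-32) - 20) + (-1671 - 1*825) = ((43/12)*(-1/32) - 20) + (-1671 - 825) = (-43/384 - 20) - 2496 = -7723/384 - 2496 = -966187/384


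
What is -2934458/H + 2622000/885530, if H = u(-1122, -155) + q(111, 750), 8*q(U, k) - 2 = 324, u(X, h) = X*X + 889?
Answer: 281872423904/446241148015 ≈ 0.63166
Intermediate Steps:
u(X, h) = 889 + X**2 (u(X, h) = X**2 + 889 = 889 + X**2)
q(U, k) = 163/4 (q(U, k) = 1/4 + (1/8)*324 = 1/4 + 81/2 = 163/4)
H = 5039255/4 (H = (889 + (-1122)**2) + 163/4 = (889 + 1258884) + 163/4 = 1259773 + 163/4 = 5039255/4 ≈ 1.2598e+6)
-2934458/H + 2622000/885530 = -2934458/5039255/4 + 2622000/885530 = -2934458*4/5039255 + 2622000*(1/885530) = -11737832/5039255 + 262200/88553 = 281872423904/446241148015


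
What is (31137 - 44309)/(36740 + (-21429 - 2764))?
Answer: -13172/12547 ≈ -1.0498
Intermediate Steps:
(31137 - 44309)/(36740 + (-21429 - 2764)) = -13172/(36740 - 24193) = -13172/12547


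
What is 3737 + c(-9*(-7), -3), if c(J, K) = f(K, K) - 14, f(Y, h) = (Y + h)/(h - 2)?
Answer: 18621/5 ≈ 3724.2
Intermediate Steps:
f(Y, h) = (Y + h)/(-2 + h)
c(J, K) = -14 + 2*K/(-2 + K) (c(J, K) = (K + K)/(-2 + K) - 14 = (2*K)/(-2 + K) - 14 = 2*K/(-2 + K) - 14 = -14 + 2*K/(-2 + K))
3737 + c(-9*(-7), -3) = 3737 + 4*(7 - 3*(-3))/(-2 - 3) = 3737 + 4*(7 + 9)/(-5) = 3737 + 4*(-⅕)*16 = 3737 - 64/5 = 18621/5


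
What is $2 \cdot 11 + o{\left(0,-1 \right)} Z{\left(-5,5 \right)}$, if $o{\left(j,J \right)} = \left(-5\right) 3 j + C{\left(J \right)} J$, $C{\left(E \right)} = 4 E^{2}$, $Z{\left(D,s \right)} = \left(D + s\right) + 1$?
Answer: $18$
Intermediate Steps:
$Z{\left(D,s \right)} = 1 + D + s$
$o{\left(j,J \right)} = - 15 j + 4 J^{3}$ ($o{\left(j,J \right)} = \left(-5\right) 3 j + 4 J^{2} J = - 15 j + 4 J^{3}$)
$2 \cdot 11 + o{\left(0,-1 \right)} Z{\left(-5,5 \right)} = 2 \cdot 11 + \left(\left(-15\right) 0 + 4 \left(-1\right)^{3}\right) \left(1 - 5 + 5\right) = 22 + \left(0 + 4 \left(-1\right)\right) 1 = 22 + \left(0 - 4\right) 1 = 22 - 4 = 18$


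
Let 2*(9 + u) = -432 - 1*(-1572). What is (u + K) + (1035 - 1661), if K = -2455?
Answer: -2520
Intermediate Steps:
u = 561 (u = -9 + (-432 - 1*(-1572))/2 = -9 + (-432 + 1572)/2 = -9 + (½)*1140 = -9 + 570 = 561)
(u + K) + (1035 - 1661) = (561 - 2455) + (1035 - 1661) = -1894 - 626 = -2520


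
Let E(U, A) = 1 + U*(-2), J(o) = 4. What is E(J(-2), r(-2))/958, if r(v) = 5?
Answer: -7/958 ≈ -0.0073069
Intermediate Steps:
E(U, A) = 1 - 2*U
E(J(-2), r(-2))/958 = (1 - 2*4)/958 = (1 - 8)*(1/958) = -7*1/958 = -7/958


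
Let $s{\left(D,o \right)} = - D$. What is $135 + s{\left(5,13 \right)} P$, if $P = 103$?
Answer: $-380$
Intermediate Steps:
$135 + s{\left(5,13 \right)} P = 135 + \left(-1\right) 5 \cdot 103 = 135 - 515 = -380$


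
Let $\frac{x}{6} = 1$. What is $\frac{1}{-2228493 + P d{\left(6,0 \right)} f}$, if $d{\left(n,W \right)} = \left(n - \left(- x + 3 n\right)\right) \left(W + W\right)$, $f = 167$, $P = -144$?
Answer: $- \frac{1}{2228493} \approx -4.4873 \cdot 10^{-7}$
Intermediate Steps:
$x = 6$ ($x = 6 \cdot 1 = 6$)
$d{\left(n,W \right)} = 2 W \left(6 - 2 n\right)$ ($d{\left(n,W \right)} = \left(n - \left(-6 + 3 n\right)\right) \left(W + W\right) = \left(n - \left(-6 + 3 n\right)\right) 2 W = \left(6 - 2 n\right) 2 W = 2 W \left(6 - 2 n\right)$)
$\frac{1}{-2228493 + P d{\left(6,0 \right)} f} = \frac{1}{-2228493 + - 144 \cdot 4 \cdot 0 \left(3 - 6\right) 167} = \frac{1}{-2228493 + - 144 \cdot 4 \cdot 0 \left(-3\right) 167} = \frac{1}{-2228493 + \left(-144\right) 0 \cdot 167} = \frac{1}{-2228493 + 0 \cdot 167} = \frac{1}{-2228493 + 0} = \frac{1}{-2228493} = - \frac{1}{2228493}$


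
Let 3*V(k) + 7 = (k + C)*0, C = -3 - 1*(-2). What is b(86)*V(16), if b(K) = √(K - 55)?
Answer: -7*√31/3 ≈ -12.991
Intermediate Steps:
C = -1 (C = -3 + 2 = -1)
V(k) = -7/3 (V(k) = -7/3 + ((k - 1)*0)/3 = -7/3 + ((-1 + k)*0)/3 = -7/3 + (⅓)*0 = -7/3 + 0 = -7/3)
b(K) = √(-55 + K)
b(86)*V(16) = √(-55 + 86)*(-7/3) = √31*(-7/3) = -7*√31/3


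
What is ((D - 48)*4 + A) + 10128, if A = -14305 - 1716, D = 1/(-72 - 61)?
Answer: -809309/133 ≈ -6085.0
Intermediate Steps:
D = -1/133 (D = 1/(-133) = -1/133 ≈ -0.0075188)
A = -16021
((D - 48)*4 + A) + 10128 = ((-1/133 - 48)*4 - 16021) + 10128 = (-6385/133*4 - 16021) + 10128 = (-25540/133 - 16021) + 10128 = -2156333/133 + 10128 = -809309/133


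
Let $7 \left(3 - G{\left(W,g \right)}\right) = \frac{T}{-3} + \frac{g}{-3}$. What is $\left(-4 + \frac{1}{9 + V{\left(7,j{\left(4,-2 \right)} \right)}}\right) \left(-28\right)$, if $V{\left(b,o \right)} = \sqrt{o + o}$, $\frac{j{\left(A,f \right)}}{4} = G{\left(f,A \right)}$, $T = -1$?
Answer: $\frac{42028}{391} + \frac{112 \sqrt{77}}{391} \approx 110.0$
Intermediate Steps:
$G{\left(W,g \right)} = \frac{62}{21} + \frac{g}{21}$ ($G{\left(W,g \right)} = 3 - \frac{- \frac{1}{-3} + \frac{g}{-3}}{7} = 3 - \frac{\left(-1\right) \left(- \frac{1}{3}\right) + g \left(- \frac{1}{3}\right)}{7} = 3 - \frac{\frac{1}{3} - \frac{g}{3}}{7} = 3 + \left(- \frac{1}{21} + \frac{g}{21}\right) = \frac{62}{21} + \frac{g}{21}$)
$j{\left(A,f \right)} = \frac{248}{21} + \frac{4 A}{21}$ ($j{\left(A,f \right)} = 4 \left(\frac{62}{21} + \frac{A}{21}\right) = \frac{248}{21} + \frac{4 A}{21}$)
$V{\left(b,o \right)} = \sqrt{2} \sqrt{o}$ ($V{\left(b,o \right)} = \sqrt{2 o} = \sqrt{2} \sqrt{o}$)
$\left(-4 + \frac{1}{9 + V{\left(7,j{\left(4,-2 \right)} \right)}}\right) \left(-28\right) = \left(-4 + \frac{1}{9 + \sqrt{2} \sqrt{\frac{248}{21} + \frac{4}{21} \cdot 4}}\right) \left(-28\right) = \left(-4 + \frac{1}{9 + \sqrt{2} \sqrt{\frac{248}{21} + \frac{16}{21}}}\right) \left(-28\right) = \left(-4 + \frac{1}{9 + \sqrt{2} \sqrt{\frac{88}{7}}}\right) \left(-28\right) = \left(-4 + \frac{1}{9 + \sqrt{2} \frac{2 \sqrt{154}}{7}}\right) \left(-28\right) = \left(-4 + \frac{1}{9 + \frac{4 \sqrt{77}}{7}}\right) \left(-28\right) = 112 - \frac{28}{9 + \frac{4 \sqrt{77}}{7}}$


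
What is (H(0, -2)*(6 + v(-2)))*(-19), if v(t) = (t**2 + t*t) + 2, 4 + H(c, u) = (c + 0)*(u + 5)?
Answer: 1216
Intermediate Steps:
H(c, u) = -4 + c*(5 + u) (H(c, u) = -4 + (c + 0)*(u + 5) = -4 + c*(5 + u))
v(t) = 2 + 2*t**2 (v(t) = (t**2 + t**2) + 2 = 2*t**2 + 2 = 2 + 2*t**2)
(H(0, -2)*(6 + v(-2)))*(-19) = ((-4 + 5*0 + 0*(-2))*(6 + (2 + 2*(-2)**2)))*(-19) = ((-4 + 0 + 0)*(6 + (2 + 2*4)))*(-19) = -4*(6 + (2 + 8))*(-19) = -4*(6 + 10)*(-19) = -4*16*(-19) = -64*(-19) = 1216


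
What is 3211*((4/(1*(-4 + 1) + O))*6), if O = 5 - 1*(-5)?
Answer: 77064/7 ≈ 11009.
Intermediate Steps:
O = 10 (O = 5 + 5 = 10)
3211*((4/(1*(-4 + 1) + O))*6) = 3211*((4/(1*(-4 + 1) + 10))*6) = 3211*((4/(1*(-3) + 10))*6) = 3211*((4/(-3 + 10))*6) = 3211*((4/7)*6) = 3211*(24/7) = 77064/7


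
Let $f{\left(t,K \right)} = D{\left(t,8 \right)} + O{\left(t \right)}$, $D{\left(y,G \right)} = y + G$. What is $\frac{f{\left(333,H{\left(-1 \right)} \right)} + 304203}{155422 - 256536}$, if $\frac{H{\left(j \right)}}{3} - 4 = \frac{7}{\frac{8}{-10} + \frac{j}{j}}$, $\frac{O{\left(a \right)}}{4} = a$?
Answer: $- \frac{152938}{50557} \approx -3.0251$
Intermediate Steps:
$D{\left(y,G \right)} = G + y$
$O{\left(a \right)} = 4 a$
$H{\left(j \right)} = 117$ ($H{\left(j \right)} = 12 + 3 \frac{7}{\frac{8}{-10} + \frac{j}{j}} = 12 + 3 \frac{7}{8 \left(- \frac{1}{10}\right) + 1} = 12 + 3 \frac{7}{- \frac{4}{5} + 1} = 12 + 3 \cdot 7 \frac{1}{\frac{1}{5}} = 12 + 3 \cdot 7 \cdot 5 = 12 + 3 \cdot 35 = 12 + 105 = 117$)
$f{\left(t,K \right)} = 8 + 5 t$ ($f{\left(t,K \right)} = \left(8 + t\right) + 4 t = 8 + 5 t$)
$\frac{f{\left(333,H{\left(-1 \right)} \right)} + 304203}{155422 - 256536} = \frac{\left(8 + 5 \cdot 333\right) + 304203}{155422 - 256536} = \frac{\left(8 + 1665\right) + 304203}{155422 - 256536} = \frac{1673 + 304203}{-101114} = 305876 \left(- \frac{1}{101114}\right) = - \frac{152938}{50557}$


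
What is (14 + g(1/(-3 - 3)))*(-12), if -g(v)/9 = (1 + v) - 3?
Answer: -402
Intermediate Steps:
g(v) = 18 - 9*v (g(v) = -9*((1 + v) - 3) = -9*(-2 + v) = 18 - 9*v)
(14 + g(1/(-3 - 3)))*(-12) = (14 + (18 - 9/(-3 - 3)))*(-12) = (14 + (18 - 9/(-6)))*(-12) = (14 + (18 - 9*(-⅙)))*(-12) = (14 + (18 + 3/2))*(-12) = (14 + 39/2)*(-12) = (67/2)*(-12) = -402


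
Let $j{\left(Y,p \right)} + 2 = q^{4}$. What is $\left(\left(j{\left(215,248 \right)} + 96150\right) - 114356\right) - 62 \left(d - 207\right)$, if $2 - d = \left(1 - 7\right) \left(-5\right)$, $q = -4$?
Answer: $-3382$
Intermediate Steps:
$j{\left(Y,p \right)} = 254$ ($j{\left(Y,p \right)} = -2 + \left(-4\right)^{4} = -2 + 256 = 254$)
$d = -28$ ($d = 2 - \left(1 - 7\right) \left(-5\right) = 2 - \left(-6\right) \left(-5\right) = 2 - 30 = -28$)
$\left(\left(j{\left(215,248 \right)} + 96150\right) - 114356\right) - 62 \left(d - 207\right) = \left(\left(254 + 96150\right) - 114356\right) - 62 \left(-28 - 207\right) = \left(96404 - 114356\right) - 62 \left(-235\right) = -17952 - -14570 = -17952 + 14570 = -3382$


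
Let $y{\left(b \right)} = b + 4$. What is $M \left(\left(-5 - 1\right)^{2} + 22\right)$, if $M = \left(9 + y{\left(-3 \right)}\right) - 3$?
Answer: $406$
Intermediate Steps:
$y{\left(b \right)} = 4 + b$
$M = 7$ ($M = \left(9 + \left(4 - 3\right)\right) - 3 = \left(9 + 1\right) - 3 = 10 - 3 = 7$)
$M \left(\left(-5 - 1\right)^{2} + 22\right) = 7 \left(\left(-5 - 1\right)^{2} + 22\right) = 7 \left(\left(-6\right)^{2} + 22\right) = 7 \left(36 + 22\right) = 7 \cdot 58 = 406$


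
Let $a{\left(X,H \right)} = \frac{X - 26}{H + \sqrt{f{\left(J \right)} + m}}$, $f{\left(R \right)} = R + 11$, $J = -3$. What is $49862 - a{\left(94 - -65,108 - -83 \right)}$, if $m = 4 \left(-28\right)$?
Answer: $\frac{1824175867}{36585} + \frac{266 i \sqrt{26}}{36585} \approx 49861.0 + 0.037074 i$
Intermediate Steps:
$f{\left(R \right)} = 11 + R$
$m = -112$
$a{\left(X,H \right)} = \frac{-26 + X}{H + 2 i \sqrt{26}}$ ($a{\left(X,H \right)} = \frac{X - 26}{H + \sqrt{\left(11 - 3\right) - 112}} = \frac{-26 + X}{H + \sqrt{8 - 112}} = \frac{-26 + X}{H + \sqrt{-104}} = \frac{-26 + X}{H + 2 i \sqrt{26}}$)
$49862 - a{\left(94 - -65,108 - -83 \right)} = 49862 - \frac{-26 + \left(94 - -65\right)}{\left(108 - -83\right) + 2 i \sqrt{26}} = 49862 - \frac{-26 + \left(94 + 65\right)}{\left(108 + 83\right) + 2 i \sqrt{26}} = 49862 - \frac{-26 + 159}{191 + 2 i \sqrt{26}} = 49862 - \frac{1}{191 + 2 i \sqrt{26}} \cdot 133 = 49862 - \frac{133}{191 + 2 i \sqrt{26}}$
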